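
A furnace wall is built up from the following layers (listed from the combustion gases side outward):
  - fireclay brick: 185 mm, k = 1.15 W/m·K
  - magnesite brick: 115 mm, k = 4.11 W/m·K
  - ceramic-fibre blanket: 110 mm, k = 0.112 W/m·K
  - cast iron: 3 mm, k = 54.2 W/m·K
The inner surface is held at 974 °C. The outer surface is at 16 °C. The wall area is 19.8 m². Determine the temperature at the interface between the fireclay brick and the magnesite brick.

Treating each layer as a thermal resistance in series:
R_fireclay brick = L/(kA) = 0.185/(1.15×19.8) = 0.008125 K/W
R_magnesite brick = L/(kA) = 0.115/(4.11×19.8) = 0.001413 K/W
R_ceramic-fibre blanket = L/(kA) = 0.11/(0.112×19.8) = 0.0496 K/W
R_cast iron = L/(kA) = 0.003/(54.2×19.8) = 2.795×10^-6 K/W
R_total = 0.05914 K/W;  Q = ΔT/R_total = 958/0.05914 = 16200 W
T_interface = T_inner − Q·ΣR(inner→interface) = 974 − 16200×0.008125

T ≈ 842 °C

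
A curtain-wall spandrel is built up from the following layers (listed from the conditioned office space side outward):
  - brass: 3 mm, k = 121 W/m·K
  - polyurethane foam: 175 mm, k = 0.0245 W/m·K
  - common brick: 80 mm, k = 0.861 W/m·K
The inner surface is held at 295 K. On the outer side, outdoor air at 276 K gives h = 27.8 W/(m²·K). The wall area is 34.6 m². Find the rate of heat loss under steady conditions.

Q ≈ 90.4 W

Series thermal resistances:
R_brass = L/(kA) = 0.003/(121×34.6) = 7.166×10^-7 K/W
R_polyurethane foam = L/(kA) = 0.175/(0.0245×34.6) = 0.2064 K/W
R_common brick = L/(kA) = 0.08/(0.861×34.6) = 0.002685 K/W
R_outer film = 1/(h_o·A) = 1/(27.8×34.6) = 0.00104 K/W
R_total = 0.2102 K/W
Q = ΔT / R_total = 19 / 0.2102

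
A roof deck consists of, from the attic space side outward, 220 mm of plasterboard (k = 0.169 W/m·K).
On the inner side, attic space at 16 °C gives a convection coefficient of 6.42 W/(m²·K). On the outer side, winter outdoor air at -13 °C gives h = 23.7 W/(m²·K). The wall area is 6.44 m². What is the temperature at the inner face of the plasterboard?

T ≈ 13 °C

Model the wall as resistances in series:
R_inner film = 1/(h_i·A) = 1/(6.42×6.44) = 0.02419 K/W
R_plasterboard = L/(kA) = 0.22/(0.169×6.44) = 0.2021 K/W
R_outer film = 1/(h_o·A) = 1/(23.7×6.44) = 0.006552 K/W
R_total = 0.2329 K/W;  Q = ΔT/R_total = 29/0.2329 = 124.5 W
T_interface = T_inner − Q·ΣR(inner→interface) = 16 − 125×0.02419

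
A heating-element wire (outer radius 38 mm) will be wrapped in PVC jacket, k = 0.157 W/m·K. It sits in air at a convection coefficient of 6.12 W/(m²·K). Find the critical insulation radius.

r_cr ≈ 25.7 mm

For a cylinder r_cr = k/h = 0.157/6.12
r_cr = 25.7 mm; since the bare radius (38 mm) is above r_cr, any added insulation will reduce heat loss.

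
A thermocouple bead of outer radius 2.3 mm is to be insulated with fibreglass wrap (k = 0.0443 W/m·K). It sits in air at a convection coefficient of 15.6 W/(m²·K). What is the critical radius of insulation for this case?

For a sphere r_cr = 2k/h = 2×0.0443/15.6
r_cr = 5.68 mm; since the bare radius (2.3 mm) is below r_cr, adding a thin layer of insulation will *increase* heat loss.

r_cr ≈ 5.68 mm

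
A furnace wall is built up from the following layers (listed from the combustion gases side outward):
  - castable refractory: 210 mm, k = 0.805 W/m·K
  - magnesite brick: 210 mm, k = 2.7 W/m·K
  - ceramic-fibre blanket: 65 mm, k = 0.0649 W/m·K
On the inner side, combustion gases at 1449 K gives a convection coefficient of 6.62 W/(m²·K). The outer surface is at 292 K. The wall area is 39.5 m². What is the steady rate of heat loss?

Q ≈ 30600 W

Series thermal resistances:
R_inner film = 1/(h_i·A) = 1/(6.62×39.5) = 0.003824 K/W
R_castable refractory = L/(kA) = 0.21/(0.805×39.5) = 0.006604 K/W
R_magnesite brick = L/(kA) = 0.21/(2.7×39.5) = 0.001969 K/W
R_ceramic-fibre blanket = L/(kA) = 0.065/(0.0649×39.5) = 0.02536 K/W
R_total = 0.03775 K/W
Q = ΔT / R_total = 1157 / 0.03775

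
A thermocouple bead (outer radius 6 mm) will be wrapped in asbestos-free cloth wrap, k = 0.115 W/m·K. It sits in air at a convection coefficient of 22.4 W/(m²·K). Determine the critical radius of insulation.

r_cr ≈ 10.3 mm

For a sphere r_cr = 2k/h = 2×0.115/22.4
r_cr = 10.3 mm; since the bare radius (6 mm) is below r_cr, adding a thin layer of insulation will *increase* heat loss.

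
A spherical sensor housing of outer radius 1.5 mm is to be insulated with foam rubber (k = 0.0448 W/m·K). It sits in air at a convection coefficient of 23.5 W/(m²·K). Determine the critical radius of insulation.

r_cr ≈ 3.81 mm

For a sphere r_cr = 2k/h = 2×0.0448/23.5
r_cr = 3.81 mm; since the bare radius (1.5 mm) is below r_cr, adding a thin layer of insulation will *increase* heat loss.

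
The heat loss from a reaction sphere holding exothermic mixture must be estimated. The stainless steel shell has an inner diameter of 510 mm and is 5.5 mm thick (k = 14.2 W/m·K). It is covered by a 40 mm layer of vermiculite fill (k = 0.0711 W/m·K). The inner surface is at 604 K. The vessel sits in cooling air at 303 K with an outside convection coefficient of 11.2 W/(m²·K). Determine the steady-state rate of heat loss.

Q ≈ 462 W

Each spherical layer contributes R = (1/r_i − 1/r_o)/(4πk):
R_stainless steel shell = (1/0.255 − 1/0.2605)/(4π×14.2) = 4.64×10^-4 K/W
R_vermiculite fill = (1/0.2605 − 1/0.3005)/(4π×0.0711) = 0.5719 K/W
R_outer film = 1/(h·4πr_o²) = 1/(11.2×4π×0.3005²) = 0.07868 K/W
R_total = 0.6511 K/W
Q = ΔT/R_total = 301/0.6511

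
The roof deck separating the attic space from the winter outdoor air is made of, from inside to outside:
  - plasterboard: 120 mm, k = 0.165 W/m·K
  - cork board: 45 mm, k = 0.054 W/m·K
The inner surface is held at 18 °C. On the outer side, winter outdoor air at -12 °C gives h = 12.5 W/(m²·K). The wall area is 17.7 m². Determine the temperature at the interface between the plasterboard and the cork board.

Thermal resistances in series:
R_plasterboard = L/(kA) = 0.12/(0.165×17.7) = 0.04109 K/W
R_cork board = L/(kA) = 0.045/(0.054×17.7) = 0.04708 K/W
R_outer film = 1/(h_o·A) = 1/(12.5×17.7) = 0.00452 K/W
R_total = 0.09269 K/W;  Q = ΔT/R_total = 30/0.09269 = 323.7 W
T_interface = T_inner − Q·ΣR(inner→interface) = 18 − 324×0.04109

T ≈ 4.7 °C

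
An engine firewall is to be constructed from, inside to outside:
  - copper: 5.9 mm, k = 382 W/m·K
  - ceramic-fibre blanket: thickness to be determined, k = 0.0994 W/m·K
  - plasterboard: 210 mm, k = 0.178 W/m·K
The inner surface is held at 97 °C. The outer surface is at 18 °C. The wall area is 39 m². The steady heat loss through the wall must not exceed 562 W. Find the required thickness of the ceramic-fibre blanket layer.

Series thermal resistances:
R_copper = L/(kA) = 0.0059/(382×39) = 3.96×10^-7 K/W
R_plasterboard = L/(kA) = 0.21/(0.178×39) = 0.03025 K/W
Sum of the known resistances R_other = 0.03025 K/W
Required total resistance R_tot = ΔT/Q_allow = 79/562 = 0.1406 K/W
R_ceramic-fibre blanket = R_tot − R_other = 0.1103 K/W
L = R·k·A = 0.1103×0.0994×39

L ≈ 428 mm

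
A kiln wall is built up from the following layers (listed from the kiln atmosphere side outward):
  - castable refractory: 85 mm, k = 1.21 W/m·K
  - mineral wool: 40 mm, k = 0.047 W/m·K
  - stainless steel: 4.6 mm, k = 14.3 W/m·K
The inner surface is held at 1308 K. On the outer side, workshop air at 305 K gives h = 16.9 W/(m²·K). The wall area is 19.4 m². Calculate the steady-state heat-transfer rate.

Q ≈ 19800 W

Series thermal resistances:
R_castable refractory = L/(kA) = 0.085/(1.21×19.4) = 0.003621 K/W
R_mineral wool = L/(kA) = 0.04/(0.047×19.4) = 0.04387 K/W
R_stainless steel = L/(kA) = 0.0046/(14.3×19.4) = 1.658×10^-5 K/W
R_outer film = 1/(h_o·A) = 1/(16.9×19.4) = 0.00305 K/W
R_total = 0.05056 K/W
Q = ΔT / R_total = 1003 / 0.05056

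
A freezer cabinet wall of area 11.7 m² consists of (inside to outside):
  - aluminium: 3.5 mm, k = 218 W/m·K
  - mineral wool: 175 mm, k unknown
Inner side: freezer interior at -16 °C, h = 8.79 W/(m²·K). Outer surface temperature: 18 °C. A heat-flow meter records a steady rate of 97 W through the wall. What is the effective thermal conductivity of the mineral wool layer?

k ≈ 0.0439 W/(m·K)

Using the resistance-network approach (series):
R_inner film = 1/(h_i·A) = 1/(8.79×11.7) = 0.009724 K/W
R_aluminium = L/(kA) = 0.0035/(218×11.7) = 1.372×10^-6 K/W
Sum of known resistances R_other = 0.009725 K/W
Total R = ΔT/Q = 34/97 = 0.3505 K/W
R_mineral wool = R_total − R_other = 0.3408 K/W
k = L/(R·A) = 0.175/(0.3408×11.7)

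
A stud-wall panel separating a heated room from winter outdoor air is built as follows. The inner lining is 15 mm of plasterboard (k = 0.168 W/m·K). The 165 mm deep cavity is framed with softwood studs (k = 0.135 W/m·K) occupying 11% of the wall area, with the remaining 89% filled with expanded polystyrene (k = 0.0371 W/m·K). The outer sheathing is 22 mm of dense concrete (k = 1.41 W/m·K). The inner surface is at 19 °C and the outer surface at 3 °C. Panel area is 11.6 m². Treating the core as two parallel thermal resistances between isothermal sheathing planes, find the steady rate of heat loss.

Sheathing layers in series; stud and cavity paths in parallel between them.
R_inner = 0.015/(0.168×11.6) = 0.007697 K/W
R_stud  = 0.165/(0.135×0.11×11.6) = 0.9579 K/W
R_cav   = 0.165/(0.0371×0.89×11.6) = 0.4308 K/W
1/R_core = 1/R_stud + 1/R_cav → R_core = 0.2971 K/W
R_outer = 0.022/(1.41×11.6) = 0.001345 K/W
R_total = 0.3062 K/W
Q = ΔT/R_total = 16/0.3062

Q ≈ 52.3 W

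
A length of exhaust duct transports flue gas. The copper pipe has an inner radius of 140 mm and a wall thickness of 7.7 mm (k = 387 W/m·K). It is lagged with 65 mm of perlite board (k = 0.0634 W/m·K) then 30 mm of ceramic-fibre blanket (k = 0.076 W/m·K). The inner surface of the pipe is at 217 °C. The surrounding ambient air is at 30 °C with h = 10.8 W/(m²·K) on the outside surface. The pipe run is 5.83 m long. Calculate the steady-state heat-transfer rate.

Q ≈ 870 W

Radial resistances (cylindrical: R_cond = ln(r_o/r_i)/(2πkL), R_conv = 1/(h·2πrL)):
R_copper pipe wall = ln(147.7/140)/(2π×387×5.83) = 3.777×10^-6 K/W
R_perlite board = ln(212.7/147.7)/(2π×0.0634×5.83) = 0.157 K/W
R_ceramic-fibre blanket = ln(242.7/212.7)/(2π×0.076×5.83) = 0.04739 K/W
R_outer film = 1/(h_o·2πr_oL) = 1/(10.8×2π×0.2427×5.83) = 0.01041 K/W
R_total = 0.2148 K/W
Q = ΔT/R_total = 187/0.2148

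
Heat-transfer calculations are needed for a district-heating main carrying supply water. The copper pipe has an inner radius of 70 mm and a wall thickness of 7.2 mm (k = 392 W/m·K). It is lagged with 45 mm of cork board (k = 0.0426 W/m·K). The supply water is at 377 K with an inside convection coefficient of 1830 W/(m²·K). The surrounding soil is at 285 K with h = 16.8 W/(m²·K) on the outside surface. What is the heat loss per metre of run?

Cylindrical conduction, so R = ln(r₂/r₁)/(2πkL) per layer, in series:
R_inner film = 1/(h_i·2πr₁L) = 1/(1830×2π×0.07×1) = 0.001242 K/W
R_copper pipe wall = ln(77.2/70)/(2π×392×1) = 3.975×10^-5 K/W
R_cork board = ln(122.2/77.2)/(2π×0.0426×1) = 1.716 K/W
R_outer film = 1/(h_o·2πr_oL) = 1/(16.8×2π×0.1222×1) = 0.07752 K/W
R_total = 1.795 K/W
Q = ΔT/R_total = 92/1.795

q′ ≈ 51.3 W/m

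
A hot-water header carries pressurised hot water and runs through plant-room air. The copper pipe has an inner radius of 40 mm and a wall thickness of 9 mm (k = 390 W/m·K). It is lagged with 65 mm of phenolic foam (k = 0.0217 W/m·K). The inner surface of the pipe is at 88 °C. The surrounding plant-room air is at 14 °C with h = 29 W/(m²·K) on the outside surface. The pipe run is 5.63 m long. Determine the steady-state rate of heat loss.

Q ≈ 66.8 W

Radial resistances (cylindrical: R_cond = ln(r_o/r_i)/(2πkL), R_conv = 1/(h·2πrL)):
R_copper pipe wall = ln(49/40)/(2π×390×5.63) = 1.471×10^-5 K/W
R_phenolic foam = ln(114/49)/(2π×0.0217×5.63) = 1.1 K/W
R_outer film = 1/(h_o·2πr_oL) = 1/(29×2π×0.114×5.63) = 0.008551 K/W
R_total = 1.109 K/W
Q = ΔT/R_total = 74/1.109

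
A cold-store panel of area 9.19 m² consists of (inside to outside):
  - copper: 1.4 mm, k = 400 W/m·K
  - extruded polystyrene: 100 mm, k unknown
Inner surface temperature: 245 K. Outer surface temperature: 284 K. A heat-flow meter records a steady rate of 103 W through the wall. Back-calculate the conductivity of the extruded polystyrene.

Thermal resistances in series:
R_copper = L/(kA) = 0.0014/(400×9.19) = 3.808×10^-7 K/W
Sum of known resistances R_other = 3.808×10^-7 K/W
Total R = ΔT/Q = 39/103 = 0.3786 K/W
R_extruded polystyrene = R_total − R_other = 0.3786 K/W
k = L/(R·A) = 0.1/(0.3786×9.19)

k ≈ 0.0287 W/(m·K)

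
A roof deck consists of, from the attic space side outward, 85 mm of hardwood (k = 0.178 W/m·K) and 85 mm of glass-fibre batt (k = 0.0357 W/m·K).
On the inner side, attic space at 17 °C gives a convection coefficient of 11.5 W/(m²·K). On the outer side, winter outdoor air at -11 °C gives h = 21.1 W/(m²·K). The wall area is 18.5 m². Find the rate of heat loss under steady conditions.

Q ≈ 173 W

Thermal resistances in series:
R_inner film = 1/(h_i·A) = 1/(11.5×18.5) = 0.0047 K/W
R_hardwood = L/(kA) = 0.085/(0.178×18.5) = 0.02581 K/W
R_glass-fibre batt = L/(kA) = 0.085/(0.0357×18.5) = 0.1287 K/W
R_outer film = 1/(h_o·A) = 1/(21.1×18.5) = 0.002562 K/W
R_total = 0.1618 K/W
Q = ΔT / R_total = 28 / 0.1618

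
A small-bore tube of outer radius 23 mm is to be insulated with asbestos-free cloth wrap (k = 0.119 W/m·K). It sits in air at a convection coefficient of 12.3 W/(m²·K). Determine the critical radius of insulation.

For a cylinder r_cr = k/h = 0.119/12.3
r_cr = 9.67 mm; since the bare radius (23 mm) is above r_cr, any added insulation will reduce heat loss.

r_cr ≈ 9.67 mm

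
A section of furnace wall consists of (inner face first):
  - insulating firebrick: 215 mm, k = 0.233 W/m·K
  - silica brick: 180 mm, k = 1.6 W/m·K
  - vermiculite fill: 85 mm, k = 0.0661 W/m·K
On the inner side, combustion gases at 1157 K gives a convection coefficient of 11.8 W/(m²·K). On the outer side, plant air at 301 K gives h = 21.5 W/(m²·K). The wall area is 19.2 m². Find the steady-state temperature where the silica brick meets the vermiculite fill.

Model the wall as resistances in series:
R_inner film = 1/(h_i·A) = 1/(11.8×19.2) = 0.004414 K/W
R_insulating firebrick = L/(kA) = 0.215/(0.233×19.2) = 0.04806 K/W
R_silica brick = L/(kA) = 0.18/(1.6×19.2) = 0.005859 K/W
R_vermiculite fill = L/(kA) = 0.085/(0.0661×19.2) = 0.06698 K/W
R_outer film = 1/(h_o·A) = 1/(21.5×19.2) = 0.002422 K/W
R_total = 0.1277 K/W;  Q = ΔT/R_total = 856/0.1277 = 6702 W
T_interface = T_inner − Q·ΣR(inner→interface) = 1157 − 6700×0.05833

T ≈ 766 K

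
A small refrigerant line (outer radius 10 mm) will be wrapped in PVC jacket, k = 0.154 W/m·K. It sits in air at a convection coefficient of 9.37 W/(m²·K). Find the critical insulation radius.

For a cylinder r_cr = k/h = 0.154/9.37
r_cr = 16.4 mm; since the bare radius (10 mm) is below r_cr, adding a thin layer of insulation will *increase* heat loss.

r_cr ≈ 16.4 mm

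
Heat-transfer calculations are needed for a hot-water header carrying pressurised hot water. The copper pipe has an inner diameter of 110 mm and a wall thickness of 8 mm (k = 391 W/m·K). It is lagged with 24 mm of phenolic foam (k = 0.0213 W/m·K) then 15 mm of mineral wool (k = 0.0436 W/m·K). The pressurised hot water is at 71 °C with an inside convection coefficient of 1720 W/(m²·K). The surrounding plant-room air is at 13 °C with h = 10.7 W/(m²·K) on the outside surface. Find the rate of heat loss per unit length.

q′ ≈ 18.5 W/m

Per-layer cylindrical resistances, series-summed:
R_inner film = 1/(h_i·2πr₁L) = 1/(1720×2π×0.055×1) = 0.001682 K/W
R_copper pipe wall = ln(63/55)/(2π×391×1) = 5.528×10^-5 K/W
R_phenolic foam = ln(87/63)/(2π×0.0213×1) = 2.412 K/W
R_mineral wool = ln(102/87)/(2π×0.0436×1) = 0.5806 K/W
R_outer film = 1/(h_o·2πr_oL) = 1/(10.7×2π×0.102×1) = 0.1458 K/W
R_total = 3.14 K/W
Q = ΔT/R_total = 58/3.14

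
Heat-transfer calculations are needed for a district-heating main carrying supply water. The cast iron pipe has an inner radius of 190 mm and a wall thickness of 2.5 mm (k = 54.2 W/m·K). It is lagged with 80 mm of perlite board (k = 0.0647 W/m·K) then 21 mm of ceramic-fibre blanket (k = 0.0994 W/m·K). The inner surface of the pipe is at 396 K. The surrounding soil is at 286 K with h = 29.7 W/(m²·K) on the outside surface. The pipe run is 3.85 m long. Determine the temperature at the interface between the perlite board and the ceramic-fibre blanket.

Cylindrical conduction, so R = ln(r₂/r₁)/(2πkL) per layer, in series:
R_cast iron pipe wall = ln(192.5/190)/(2π×54.2×3.85) = 9.97×10^-6 K/W
R_perlite board = ln(272.5/192.5)/(2π×0.0647×3.85) = 0.2221 K/W
R_ceramic-fibre blanket = ln(293.5/272.5)/(2π×0.0994×3.85) = 0.03087 K/W
R_outer film = 1/(h_o·2πr_oL) = 1/(29.7×2π×0.2935×3.85) = 0.004742 K/W
R_total = 0.2577 K/W
Q = ΔT/R_total = 110/0.2577
Q = 427 W
T_interface = T_inner − Q·ΣR(inner→interface) = 396 − 427×0.2221

T ≈ 301 K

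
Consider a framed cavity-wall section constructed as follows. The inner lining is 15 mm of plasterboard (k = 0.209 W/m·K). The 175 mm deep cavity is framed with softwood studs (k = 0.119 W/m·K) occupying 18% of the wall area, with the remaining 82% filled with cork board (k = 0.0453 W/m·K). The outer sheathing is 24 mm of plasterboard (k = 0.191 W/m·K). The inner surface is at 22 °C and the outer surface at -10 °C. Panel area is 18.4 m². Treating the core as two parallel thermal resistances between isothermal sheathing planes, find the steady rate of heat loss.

Sheathing layers in series; stud and cavity paths in parallel between them.
R_inner = 0.015/(0.209×18.4) = 0.003901 K/W
R_stud  = 0.175/(0.119×0.18×18.4) = 0.444 K/W
R_cav   = 0.175/(0.0453×0.82×18.4) = 0.256 K/W
1/R_core = 1/R_stud + 1/R_cav → R_core = 0.1624 K/W
R_outer = 0.024/(0.191×18.4) = 0.006829 K/W
R_total = 0.1731 K/W
Q = ΔT/R_total = 32/0.1731

Q ≈ 185 W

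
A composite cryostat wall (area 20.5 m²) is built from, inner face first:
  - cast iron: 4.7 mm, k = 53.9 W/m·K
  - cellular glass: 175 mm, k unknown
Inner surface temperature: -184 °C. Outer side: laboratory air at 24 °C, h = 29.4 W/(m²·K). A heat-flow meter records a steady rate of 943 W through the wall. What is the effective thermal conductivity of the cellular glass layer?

Thermal resistances in series:
R_cast iron = L/(kA) = 0.0047/(53.9×20.5) = 4.254×10^-6 K/W
R_outer film = 1/(h_o·A) = 1/(29.4×20.5) = 0.001659 K/W
Sum of known resistances R_other = 0.001663 K/W
Total R = ΔT/Q = 208/943 = 0.2206 K/W
R_cellular glass = R_total − R_other = 0.2189 K/W
k = L/(R·A) = 0.175/(0.2189×20.5)

k ≈ 0.039 W/(m·K)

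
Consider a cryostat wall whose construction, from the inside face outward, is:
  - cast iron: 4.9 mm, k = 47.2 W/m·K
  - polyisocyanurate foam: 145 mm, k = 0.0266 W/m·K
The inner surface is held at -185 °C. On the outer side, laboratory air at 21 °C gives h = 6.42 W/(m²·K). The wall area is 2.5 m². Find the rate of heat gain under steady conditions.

Treating each layer as a thermal resistance in series:
R_cast iron = L/(kA) = 0.0049/(47.2×2.5) = 4.153×10^-5 K/W
R_polyisocyanurate foam = L/(kA) = 0.145/(0.0266×2.5) = 2.18 K/W
R_outer film = 1/(h_o·A) = 1/(6.42×2.5) = 0.06231 K/W
R_total = 2.243 K/W
Q = ΔT / R_total = 206 / 2.243

Q ≈ 91.8 W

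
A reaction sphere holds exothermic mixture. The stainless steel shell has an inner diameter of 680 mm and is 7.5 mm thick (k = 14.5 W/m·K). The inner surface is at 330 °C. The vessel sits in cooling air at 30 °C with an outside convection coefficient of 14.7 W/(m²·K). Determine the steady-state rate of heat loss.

Spherical conduction: R = (1/r_in − 1/r_out)/(4πk) per layer; series-sum.
R_stainless steel shell = (1/0.34 − 1/0.3475)/(4π×14.5) = 3.484×10^-4 K/W
R_outer film = 1/(h·4πr_o²) = 1/(14.7×4π×0.3475²) = 0.04483 K/W
R_total = 0.04518 K/W
Q = ΔT/R_total = 300/0.04518

Q ≈ 6640 W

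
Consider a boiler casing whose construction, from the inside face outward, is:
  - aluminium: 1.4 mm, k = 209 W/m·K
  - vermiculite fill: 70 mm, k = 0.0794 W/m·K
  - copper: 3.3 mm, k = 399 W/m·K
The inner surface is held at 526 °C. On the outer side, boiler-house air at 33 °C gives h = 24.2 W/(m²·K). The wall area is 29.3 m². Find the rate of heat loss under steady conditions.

Q ≈ 15700 W

Series thermal resistances:
R_aluminium = L/(kA) = 0.0014/(209×29.3) = 2.286×10^-7 K/W
R_vermiculite fill = L/(kA) = 0.07/(0.0794×29.3) = 0.03009 K/W
R_copper = L/(kA) = 0.0033/(399×29.3) = 2.823×10^-7 K/W
R_outer film = 1/(h_o·A) = 1/(24.2×29.3) = 0.00141 K/W
R_total = 0.0315 K/W
Q = ΔT / R_total = 493 / 0.0315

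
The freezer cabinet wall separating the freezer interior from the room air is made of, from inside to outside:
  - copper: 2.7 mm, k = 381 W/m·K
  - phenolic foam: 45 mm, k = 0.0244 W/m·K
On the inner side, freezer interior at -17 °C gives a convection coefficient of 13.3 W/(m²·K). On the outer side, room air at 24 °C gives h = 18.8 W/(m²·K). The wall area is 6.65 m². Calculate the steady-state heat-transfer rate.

Q ≈ 138 W

Series thermal resistances:
R_inner film = 1/(h_i·A) = 1/(13.3×6.65) = 0.01131 K/W
R_copper = L/(kA) = 0.0027/(381×6.65) = 1.066×10^-6 K/W
R_phenolic foam = L/(kA) = 0.045/(0.0244×6.65) = 0.2773 K/W
R_outer film = 1/(h_o·A) = 1/(18.8×6.65) = 0.007999 K/W
R_total = 0.2966 K/W
Q = ΔT / R_total = 41 / 0.2966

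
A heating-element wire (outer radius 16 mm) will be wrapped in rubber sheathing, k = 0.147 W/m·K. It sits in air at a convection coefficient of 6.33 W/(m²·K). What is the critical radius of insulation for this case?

r_cr ≈ 23.2 mm

For a cylinder r_cr = k/h = 0.147/6.33
r_cr = 23.2 mm; since the bare radius (16 mm) is below r_cr, adding a thin layer of insulation will *increase* heat loss.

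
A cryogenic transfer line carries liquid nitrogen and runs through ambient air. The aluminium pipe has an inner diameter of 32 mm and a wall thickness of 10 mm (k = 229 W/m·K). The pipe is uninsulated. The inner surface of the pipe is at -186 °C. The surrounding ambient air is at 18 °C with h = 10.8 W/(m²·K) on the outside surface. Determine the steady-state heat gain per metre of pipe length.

q′ ≈ 360 W/m

Radial resistances (cylindrical: R_cond = ln(r_o/r_i)/(2πkL), R_conv = 1/(h·2πrL)):
R_aluminium pipe wall = ln(26/16)/(2π×229×1) = 3.374×10^-4 K/W
R_outer film = 1/(h_o·2πr_oL) = 1/(10.8×2π×0.026×1) = 0.5668 K/W
R_total = 0.5671 K/W
Q = ΔT/R_total = 204/0.5671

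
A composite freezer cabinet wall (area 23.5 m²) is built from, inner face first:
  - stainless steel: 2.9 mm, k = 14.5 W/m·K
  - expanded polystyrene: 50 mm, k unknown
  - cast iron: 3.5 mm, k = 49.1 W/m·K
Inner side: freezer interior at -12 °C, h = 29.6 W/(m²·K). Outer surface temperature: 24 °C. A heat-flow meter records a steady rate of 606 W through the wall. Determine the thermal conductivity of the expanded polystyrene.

k ≈ 0.0367 W/(m·K)

Thermal resistances in series:
R_inner film = 1/(h_i·A) = 1/(29.6×23.5) = 0.001438 K/W
R_stainless steel = L/(kA) = 0.0029/(14.5×23.5) = 8.511×10^-6 K/W
R_cast iron = L/(kA) = 0.0035/(49.1×23.5) = 3.033×10^-6 K/W
Sum of known resistances R_other = 0.001449 K/W
Total R = ΔT/Q = 36/606 = 0.05941 K/W
R_expanded polystyrene = R_total − R_other = 0.05796 K/W
k = L/(R·A) = 0.05/(0.05796×23.5)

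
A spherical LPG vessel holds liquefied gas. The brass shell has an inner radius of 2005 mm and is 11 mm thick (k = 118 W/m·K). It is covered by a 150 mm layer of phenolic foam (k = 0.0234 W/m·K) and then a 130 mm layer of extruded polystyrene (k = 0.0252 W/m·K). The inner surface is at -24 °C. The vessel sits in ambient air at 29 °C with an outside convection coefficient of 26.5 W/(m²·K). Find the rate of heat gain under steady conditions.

Q ≈ 265 W

Each spherical layer contributes R = (1/r_i − 1/r_o)/(4πk):
R_brass shell = (1/2.005 − 1/2.016)/(4π×118) = 1.835×10^-6 K/W
R_phenolic foam = (1/2.016 − 1/2.166)/(4π×0.0234) = 0.1168 K/W
R_extruded polystyrene = (1/2.166 − 1/2.296)/(4π×0.0252) = 0.08255 K/W
R_outer film = 1/(h·4πr_o²) = 1/(26.5×4π×2.296²) = 5.696×10^-4 K/W
R_total = 0.1999 K/W
Q = ΔT/R_total = 53/0.1999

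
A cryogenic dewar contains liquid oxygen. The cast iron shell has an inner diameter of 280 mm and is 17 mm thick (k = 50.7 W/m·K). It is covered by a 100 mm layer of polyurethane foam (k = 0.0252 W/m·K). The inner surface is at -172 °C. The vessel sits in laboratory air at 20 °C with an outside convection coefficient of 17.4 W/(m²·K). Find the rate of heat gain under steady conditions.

Q ≈ 24.3 W

Each spherical layer contributes R = (1/r_i − 1/r_o)/(4πk):
R_cast iron shell = (1/0.14 − 1/0.157)/(4π×50.7) = 0.001214 K/W
R_polyurethane foam = (1/0.157 − 1/0.257)/(4π×0.0252) = 7.826 K/W
R_outer film = 1/(h·4πr_o²) = 1/(17.4×4π×0.257²) = 0.06924 K/W
R_total = 7.897 K/W
Q = ΔT/R_total = 192/7.897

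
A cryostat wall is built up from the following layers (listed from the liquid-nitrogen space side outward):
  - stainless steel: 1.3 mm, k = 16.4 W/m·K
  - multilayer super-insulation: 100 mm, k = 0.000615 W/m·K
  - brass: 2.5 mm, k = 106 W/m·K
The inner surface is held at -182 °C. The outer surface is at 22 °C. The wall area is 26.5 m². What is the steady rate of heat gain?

Q ≈ 33.2 W

Using the resistance-network approach (series):
R_stainless steel = L/(kA) = 0.0013/(16.4×26.5) = 2.991×10^-6 K/W
R_multilayer super-insulation = L/(kA) = 0.1/(0.000615×26.5) = 6.136 K/W
R_brass = L/(kA) = 0.0025/(106×26.5) = 8.9×10^-7 K/W
R_total = 6.136 K/W
Q = ΔT / R_total = 204 / 6.136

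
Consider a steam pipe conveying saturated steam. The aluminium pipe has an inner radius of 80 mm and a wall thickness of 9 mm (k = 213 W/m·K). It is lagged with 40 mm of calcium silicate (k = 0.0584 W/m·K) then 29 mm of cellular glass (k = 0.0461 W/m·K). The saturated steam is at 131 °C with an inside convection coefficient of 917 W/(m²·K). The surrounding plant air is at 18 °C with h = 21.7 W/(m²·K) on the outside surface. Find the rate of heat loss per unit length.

q′ ≈ 64.2 W/m

Cylindrical conduction, so R = ln(r₂/r₁)/(2πkL) per layer, in series:
R_inner film = 1/(h_i·2πr₁L) = 1/(917×2π×0.08×1) = 0.00217 K/W
R_aluminium pipe wall = ln(89/80)/(2π×213×1) = 7.966×10^-5 K/W
R_calcium silicate = ln(129/89)/(2π×0.0584×1) = 1.012 K/W
R_cellular glass = ln(158/129)/(2π×0.0461×1) = 0.7001 K/W
R_outer film = 1/(h_o·2πr_oL) = 1/(21.7×2π×0.158×1) = 0.04642 K/W
R_total = 1.76 K/W
Q = ΔT/R_total = 113/1.76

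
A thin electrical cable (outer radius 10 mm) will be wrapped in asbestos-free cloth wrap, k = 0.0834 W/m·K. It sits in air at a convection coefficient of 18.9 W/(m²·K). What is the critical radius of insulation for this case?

For a cylinder r_cr = k/h = 0.0834/18.9
r_cr = 4.41 mm; since the bare radius (10 mm) is above r_cr, any added insulation will reduce heat loss.

r_cr ≈ 4.41 mm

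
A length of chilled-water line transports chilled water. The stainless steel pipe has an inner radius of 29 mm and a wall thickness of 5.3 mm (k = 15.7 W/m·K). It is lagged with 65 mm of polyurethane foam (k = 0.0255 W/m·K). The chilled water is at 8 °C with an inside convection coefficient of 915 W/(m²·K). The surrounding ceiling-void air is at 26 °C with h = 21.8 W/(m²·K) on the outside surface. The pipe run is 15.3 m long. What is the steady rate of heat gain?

Q ≈ 41 W

For a radial system each layer contributes R = ln(r_out/r_in)/(2πkL); films add R = 1/(hA).
R_inner film = 1/(h_i·2πr₁L) = 1/(915×2π×0.029×15.3) = 3.92×10^-4 K/W
R_stainless steel pipe wall = ln(34.3/29)/(2π×15.7×15.3) = 1.112×10^-4 K/W
R_polyurethane foam = ln(99.3/34.3)/(2π×0.0255×15.3) = 0.4336 K/W
R_outer film = 1/(h_o·2πr_oL) = 1/(21.8×2π×0.0993×15.3) = 0.004805 K/W
R_total = 0.4389 K/W
Q = ΔT/R_total = 18/0.4389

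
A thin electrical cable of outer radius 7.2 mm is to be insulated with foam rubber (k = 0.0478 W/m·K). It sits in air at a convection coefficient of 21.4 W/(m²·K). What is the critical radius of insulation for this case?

r_cr ≈ 2.23 mm

For a cylinder r_cr = k/h = 0.0478/21.4
r_cr = 2.23 mm; since the bare radius (7.2 mm) is above r_cr, any added insulation will reduce heat loss.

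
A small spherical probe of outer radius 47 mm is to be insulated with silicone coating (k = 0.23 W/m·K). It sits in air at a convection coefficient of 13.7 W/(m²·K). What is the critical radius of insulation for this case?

For a sphere r_cr = 2k/h = 2×0.23/13.7
r_cr = 33.6 mm; since the bare radius (47 mm) is above r_cr, any added insulation will reduce heat loss.

r_cr ≈ 33.6 mm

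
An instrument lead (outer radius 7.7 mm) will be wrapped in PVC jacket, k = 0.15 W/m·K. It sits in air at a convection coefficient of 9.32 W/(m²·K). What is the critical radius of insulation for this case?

r_cr ≈ 16.1 mm

For a cylinder r_cr = k/h = 0.15/9.32
r_cr = 16.1 mm; since the bare radius (7.7 mm) is below r_cr, adding a thin layer of insulation will *increase* heat loss.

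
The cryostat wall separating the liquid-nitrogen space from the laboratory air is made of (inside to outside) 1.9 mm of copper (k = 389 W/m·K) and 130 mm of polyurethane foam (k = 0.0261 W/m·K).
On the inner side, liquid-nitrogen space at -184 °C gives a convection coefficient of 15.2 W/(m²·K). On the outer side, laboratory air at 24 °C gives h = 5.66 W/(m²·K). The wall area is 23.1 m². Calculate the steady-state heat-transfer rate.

Q ≈ 920 W

Using the resistance-network approach (series):
R_inner film = 1/(h_i·A) = 1/(15.2×23.1) = 0.002848 K/W
R_copper = L/(kA) = 0.0019/(389×23.1) = 2.114×10^-7 K/W
R_polyurethane foam = L/(kA) = 0.13/(0.0261×23.1) = 0.2156 K/W
R_outer film = 1/(h_o·A) = 1/(5.66×23.1) = 0.007648 K/W
R_total = 0.2261 K/W
Q = ΔT / R_total = 208 / 0.2261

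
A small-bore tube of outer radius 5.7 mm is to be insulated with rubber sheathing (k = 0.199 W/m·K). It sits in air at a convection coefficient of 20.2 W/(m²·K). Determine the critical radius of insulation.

r_cr ≈ 9.85 mm

For a cylinder r_cr = k/h = 0.199/20.2
r_cr = 9.85 mm; since the bare radius (5.7 mm) is below r_cr, adding a thin layer of insulation will *increase* heat loss.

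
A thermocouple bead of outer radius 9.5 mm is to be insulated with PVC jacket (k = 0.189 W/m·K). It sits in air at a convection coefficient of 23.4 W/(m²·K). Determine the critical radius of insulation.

For a sphere r_cr = 2k/h = 2×0.189/23.4
r_cr = 16.2 mm; since the bare radius (9.5 mm) is below r_cr, adding a thin layer of insulation will *increase* heat loss.

r_cr ≈ 16.2 mm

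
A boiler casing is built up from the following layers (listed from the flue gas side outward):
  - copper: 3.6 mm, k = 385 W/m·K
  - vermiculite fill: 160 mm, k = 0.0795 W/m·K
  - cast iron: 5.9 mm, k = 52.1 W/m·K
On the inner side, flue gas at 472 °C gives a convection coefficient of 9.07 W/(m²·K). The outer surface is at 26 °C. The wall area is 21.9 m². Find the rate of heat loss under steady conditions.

Q ≈ 4600 W

Model the wall as resistances in series:
R_inner film = 1/(h_i·A) = 1/(9.07×21.9) = 0.005034 K/W
R_copper = L/(kA) = 0.0036/(385×21.9) = 4.27×10^-7 K/W
R_vermiculite fill = L/(kA) = 0.16/(0.0795×21.9) = 0.0919 K/W
R_cast iron = L/(kA) = 0.0059/(52.1×21.9) = 5.171×10^-6 K/W
R_total = 0.09694 K/W
Q = ΔT / R_total = 446 / 0.09694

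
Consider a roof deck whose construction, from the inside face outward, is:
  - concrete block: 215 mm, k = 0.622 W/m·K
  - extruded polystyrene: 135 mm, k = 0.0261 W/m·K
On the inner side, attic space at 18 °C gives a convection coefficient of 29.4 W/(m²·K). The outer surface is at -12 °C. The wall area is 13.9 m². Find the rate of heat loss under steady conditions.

Q ≈ 75.1 W

Treating each layer as a thermal resistance in series:
R_inner film = 1/(h_i·A) = 1/(29.4×13.9) = 0.002447 K/W
R_concrete block = L/(kA) = 0.215/(0.622×13.9) = 0.02487 K/W
R_extruded polystyrene = L/(kA) = 0.135/(0.0261×13.9) = 0.3721 K/W
R_total = 0.3994 K/W
Q = ΔT / R_total = 30 / 0.3994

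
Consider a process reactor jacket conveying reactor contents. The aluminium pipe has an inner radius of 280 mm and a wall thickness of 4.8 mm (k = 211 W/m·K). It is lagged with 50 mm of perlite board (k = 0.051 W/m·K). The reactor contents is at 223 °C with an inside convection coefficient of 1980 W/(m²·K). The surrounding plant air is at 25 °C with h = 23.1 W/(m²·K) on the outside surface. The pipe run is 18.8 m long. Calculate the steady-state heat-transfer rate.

Q ≈ 7080 W

Per-layer cylindrical resistances, series-summed:
R_inner film = 1/(h_i·2πr₁L) = 1/(1980×2π×0.28×18.8) = 1.527×10^-5 K/W
R_aluminium pipe wall = ln(284.8/280)/(2π×211×18.8) = 6.82×10^-7 K/W
R_perlite board = ln(334.8/284.8)/(2π×0.051×18.8) = 0.02685 K/W
R_outer film = 1/(h_o·2πr_oL) = 1/(23.1×2π×0.3348×18.8) = 0.001095 K/W
R_total = 0.02796 K/W
Q = ΔT/R_total = 198/0.02796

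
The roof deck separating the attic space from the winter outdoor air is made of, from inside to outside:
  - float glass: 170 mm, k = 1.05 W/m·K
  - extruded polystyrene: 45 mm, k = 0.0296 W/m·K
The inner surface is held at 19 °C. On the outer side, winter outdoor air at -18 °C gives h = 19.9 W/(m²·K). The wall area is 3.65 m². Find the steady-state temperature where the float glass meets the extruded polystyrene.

Thermal resistances in series:
R_float glass = L/(kA) = 0.17/(1.05×3.65) = 0.04436 K/W
R_extruded polystyrene = L/(kA) = 0.045/(0.0296×3.65) = 0.4165 K/W
R_outer film = 1/(h_o·A) = 1/(19.9×3.65) = 0.01377 K/W
R_total = 0.4746 K/W;  Q = ΔT/R_total = 37/0.4746 = 77.95 W
T_interface = T_inner − Q·ΣR(inner→interface) = 19 − 78×0.04436

T ≈ 15.5 °C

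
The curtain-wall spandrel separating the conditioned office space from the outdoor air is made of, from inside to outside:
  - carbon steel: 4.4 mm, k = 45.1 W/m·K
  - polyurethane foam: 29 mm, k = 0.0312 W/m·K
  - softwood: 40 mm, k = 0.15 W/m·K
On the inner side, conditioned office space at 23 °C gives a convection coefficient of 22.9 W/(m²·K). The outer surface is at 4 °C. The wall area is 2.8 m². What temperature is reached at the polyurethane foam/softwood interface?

Using the resistance-network approach (series):
R_inner film = 1/(h_i·A) = 1/(22.9×2.8) = 0.0156 K/W
R_carbon steel = L/(kA) = 0.0044/(45.1×2.8) = 3.484×10^-5 K/W
R_polyurethane foam = L/(kA) = 0.029/(0.0312×2.8) = 0.332 K/W
R_softwood = L/(kA) = 0.04/(0.15×2.8) = 0.09524 K/W
R_total = 0.4428 K/W;  Q = ΔT/R_total = 19/0.4428 = 42.91 W
T_interface = T_inner − Q·ΣR(inner→interface) = 23 − 42.9×0.3476

T ≈ 8.09 °C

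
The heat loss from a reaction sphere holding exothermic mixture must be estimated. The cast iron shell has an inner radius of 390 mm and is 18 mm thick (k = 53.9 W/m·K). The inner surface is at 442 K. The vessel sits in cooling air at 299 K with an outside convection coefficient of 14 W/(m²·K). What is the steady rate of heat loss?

Each spherical layer contributes R = (1/r_i − 1/r_o)/(4πk):
R_cast iron shell = (1/0.39 − 1/0.408)/(4π×53.9) = 1.67×10^-4 K/W
R_outer film = 1/(h·4πr_o²) = 1/(14×4π×0.408²) = 0.03415 K/W
R_total = 0.03431 K/W
Q = ΔT/R_total = 143/0.03431

Q ≈ 4170 W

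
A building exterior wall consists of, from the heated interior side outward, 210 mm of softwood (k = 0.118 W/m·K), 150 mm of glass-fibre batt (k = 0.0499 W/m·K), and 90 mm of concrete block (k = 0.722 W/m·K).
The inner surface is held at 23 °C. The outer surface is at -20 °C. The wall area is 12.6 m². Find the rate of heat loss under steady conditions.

Treating each layer as a thermal resistance in series:
R_softwood = L/(kA) = 0.21/(0.118×12.6) = 0.1412 K/W
R_glass-fibre batt = L/(kA) = 0.15/(0.0499×12.6) = 0.2386 K/W
R_concrete block = L/(kA) = 0.09/(0.722×12.6) = 0.009893 K/W
R_total = 0.3897 K/W
Q = ΔT / R_total = 43 / 0.3897

Q ≈ 110 W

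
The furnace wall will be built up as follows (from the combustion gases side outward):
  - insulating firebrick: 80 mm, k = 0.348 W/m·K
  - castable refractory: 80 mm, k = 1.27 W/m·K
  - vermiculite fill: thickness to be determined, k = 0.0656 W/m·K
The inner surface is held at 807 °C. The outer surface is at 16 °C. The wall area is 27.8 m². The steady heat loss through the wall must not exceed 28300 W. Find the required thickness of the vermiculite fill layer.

L ≈ 31.8 mm

Using the resistance-network approach (series):
R_insulating firebrick = L/(kA) = 0.08/(0.348×27.8) = 0.008269 K/W
R_castable refractory = L/(kA) = 0.08/(1.27×27.8) = 0.002266 K/W
Sum of the known resistances R_other = 0.01054 K/W
Required total resistance R_tot = ΔT/Q_allow = 791/28300 = 0.02795 K/W
R_vermiculite fill = R_tot − R_other = 0.01742 K/W
L = R·k·A = 0.01742×0.0656×27.8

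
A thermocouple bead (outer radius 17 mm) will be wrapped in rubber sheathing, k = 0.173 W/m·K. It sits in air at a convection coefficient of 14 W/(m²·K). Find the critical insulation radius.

r_cr ≈ 24.7 mm

For a sphere r_cr = 2k/h = 2×0.173/14
r_cr = 24.7 mm; since the bare radius (17 mm) is below r_cr, adding a thin layer of insulation will *increase* heat loss.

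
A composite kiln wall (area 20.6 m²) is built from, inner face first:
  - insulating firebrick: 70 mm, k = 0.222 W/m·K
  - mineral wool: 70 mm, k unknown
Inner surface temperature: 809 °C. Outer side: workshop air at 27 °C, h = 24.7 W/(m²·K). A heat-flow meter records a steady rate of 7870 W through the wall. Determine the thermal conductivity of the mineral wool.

Treating each layer as a thermal resistance in series:
R_insulating firebrick = L/(kA) = 0.07/(0.222×20.6) = 0.01531 K/W
R_outer film = 1/(h_o·A) = 1/(24.7×20.6) = 0.001965 K/W
Sum of known resistances R_other = 0.01727 K/W
Total R = ΔT/Q = 782/7870 = 0.09936 K/W
R_mineral wool = R_total − R_other = 0.08209 K/W
k = L/(R·A) = 0.07/(0.08209×20.6)

k ≈ 0.0414 W/(m·K)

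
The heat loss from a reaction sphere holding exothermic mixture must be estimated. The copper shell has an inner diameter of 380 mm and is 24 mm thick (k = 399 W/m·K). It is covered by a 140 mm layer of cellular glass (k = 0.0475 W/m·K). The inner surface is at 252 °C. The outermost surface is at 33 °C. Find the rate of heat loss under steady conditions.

Radial (spherical) resistances in series:
R_copper shell = (1/0.19 − 1/0.214)/(4π×399) = 1.177×10^-4 K/W
R_cellular glass = (1/0.214 − 1/0.354)/(4π×0.0475) = 3.096 K/W
R_total = 3.096 K/W
Q = ΔT/R_total = 219/3.096

Q ≈ 70.7 W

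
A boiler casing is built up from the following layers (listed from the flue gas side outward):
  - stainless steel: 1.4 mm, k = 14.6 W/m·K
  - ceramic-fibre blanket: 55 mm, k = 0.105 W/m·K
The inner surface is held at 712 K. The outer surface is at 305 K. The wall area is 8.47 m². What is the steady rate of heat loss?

Treating each layer as a thermal resistance in series:
R_stainless steel = L/(kA) = 0.0014/(14.6×8.47) = 1.132×10^-5 K/W
R_ceramic-fibre blanket = L/(kA) = 0.055/(0.105×8.47) = 0.06184 K/W
R_total = 0.06185 K/W
Q = ΔT / R_total = 407 / 0.06185

Q ≈ 6580 W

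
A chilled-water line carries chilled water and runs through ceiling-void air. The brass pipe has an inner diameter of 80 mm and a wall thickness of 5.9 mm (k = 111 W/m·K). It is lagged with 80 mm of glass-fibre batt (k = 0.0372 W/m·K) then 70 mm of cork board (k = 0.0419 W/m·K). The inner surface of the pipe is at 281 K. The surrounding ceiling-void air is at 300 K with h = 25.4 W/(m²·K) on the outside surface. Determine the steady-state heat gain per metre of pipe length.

For a radial system each layer contributes R = ln(r_out/r_in)/(2πkL); films add R = 1/(hA).
R_brass pipe wall = ln(45.9/40)/(2π×111×1) = 1.973×10^-4 K/W
R_glass-fibre batt = ln(125.9/45.9)/(2π×0.0372×1) = 4.317 K/W
R_cork board = ln(195.9/125.9)/(2π×0.0419×1) = 1.679 K/W
R_outer film = 1/(h_o·2πr_oL) = 1/(25.4×2π×0.1959×1) = 0.03199 K/W
R_total = 6.029 K/W
Q = ΔT/R_total = 19/6.029

q′ ≈ 3.15 W/m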